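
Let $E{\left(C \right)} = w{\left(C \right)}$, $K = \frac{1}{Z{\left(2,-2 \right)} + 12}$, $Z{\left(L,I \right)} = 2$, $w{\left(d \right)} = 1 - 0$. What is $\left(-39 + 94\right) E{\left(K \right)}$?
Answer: $55$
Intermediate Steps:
$w{\left(d \right)} = 1$ ($w{\left(d \right)} = 1 + 0 = 1$)
$K = \frac{1}{14}$ ($K = \frac{1}{2 + 12} = \frac{1}{14} \approx 0.071429$)
$E{\left(C \right)} = 1$
$\left(-39 + 94\right) E{\left(K \right)} = \left(-39 + 94\right) 1 = 55 \cdot 1 = 55$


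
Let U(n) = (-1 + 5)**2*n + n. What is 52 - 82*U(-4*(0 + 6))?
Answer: 33508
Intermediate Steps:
U(n) = 17*n (U(n) = 4**2*n + n = 16*n + n = 17*n)
52 - 82*U(-4*(0 + 6)) = 52 - 1394*(-4*(0 + 6)) = 52 - 1394*(-4*6) = 52 - 1394*(-24) = 52 - 82*(-408) = 52 + 33456 = 33508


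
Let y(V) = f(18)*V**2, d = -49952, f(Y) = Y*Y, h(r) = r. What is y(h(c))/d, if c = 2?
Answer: -81/3122 ≈ -0.025945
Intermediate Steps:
f(Y) = Y**2
y(V) = 324*V**2 (y(V) = 18**2*V**2 = 324*V**2)
y(h(c))/d = (324*2**2)/(-49952) = (324*4)*(-1/49952) = 1296*(-1/49952) = -81/3122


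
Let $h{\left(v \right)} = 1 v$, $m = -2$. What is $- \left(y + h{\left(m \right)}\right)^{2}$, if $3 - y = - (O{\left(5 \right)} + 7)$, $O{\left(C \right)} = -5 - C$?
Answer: $-4$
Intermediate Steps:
$h{\left(v \right)} = v$
$y = 0$ ($y = 3 - - (\left(-5 - 5\right) + 7) = 3 - - (-10 + 7) = 3 - \left(-1\right) \left(-3\right) = 3 - 3 = 0$)
$- \left(y + h{\left(m \right)}\right)^{2} = - \left(0 - 2\right)^{2} = - \left(-2\right)^{2} = \left(-1\right) 4 = -4$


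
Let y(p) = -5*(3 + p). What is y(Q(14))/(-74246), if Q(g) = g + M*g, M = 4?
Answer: 365/74246 ≈ 0.0049161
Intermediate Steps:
Q(g) = 5*g (Q(g) = g + 4*g = 5*g)
y(p) = -15 - 5*p
y(Q(14))/(-74246) = (-15 - 25*14)/(-74246) = (-15 - 5*70)*(-1/74246) = (-15 - 350)*(-1/74246) = -365*(-1/74246) = 365/74246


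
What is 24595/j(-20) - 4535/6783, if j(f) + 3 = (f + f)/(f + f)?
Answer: -166836955/13566 ≈ -12298.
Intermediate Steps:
j(f) = -2 (j(f) = -3 + (f + f)/(f + f) = -3 + (2*f)/((2*f)) = -3 + (2*f)*(1/(2*f)) = -3 + 1 = -2)
24595/j(-20) - 4535/6783 = 24595/(-2) - 4535/6783 = 24595*(-½) - 4535*1/6783 = -24595/2 - 4535/6783 = -166836955/13566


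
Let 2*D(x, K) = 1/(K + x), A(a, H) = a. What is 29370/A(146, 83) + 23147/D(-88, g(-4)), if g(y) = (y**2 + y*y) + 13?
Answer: -145302181/73 ≈ -1.9904e+6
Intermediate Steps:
g(y) = 13 + 2*y**2 (g(y) = (y**2 + y**2) + 13 = 2*y**2 + 13 = 13 + 2*y**2)
D(x, K) = 1/(2*(K + x))
29370/A(146, 83) + 23147/D(-88, g(-4)) = 29370/146 + 23147/((1/(2*((13 + 2*(-4)**2) - 88)))) = 29370*(1/146) + 23147/((1/(2*((13 + 2*16) - 88)))) = 14685/73 + 23147/((1/(2*((13 + 32) - 88)))) = 14685/73 + 23147/((1/(2*(45 - 88)))) = 14685/73 + 23147/(((1/2)/(-43))) = 14685/73 + 23147/(((1/2)*(-1/43))) = 14685/73 + 23147/(-1/86) = 14685/73 + 23147*(-86) = 14685/73 - 1990642 = -145302181/73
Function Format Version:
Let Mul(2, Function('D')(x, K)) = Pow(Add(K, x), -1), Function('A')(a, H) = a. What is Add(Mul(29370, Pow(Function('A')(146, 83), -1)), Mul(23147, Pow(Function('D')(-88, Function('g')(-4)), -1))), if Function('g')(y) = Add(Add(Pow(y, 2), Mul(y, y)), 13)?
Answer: Rational(-145302181, 73) ≈ -1.9904e+6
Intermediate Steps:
Function('g')(y) = Add(13, Mul(2, Pow(y, 2))) (Function('g')(y) = Add(Add(Pow(y, 2), Pow(y, 2)), 13) = Add(Mul(2, Pow(y, 2)), 13) = Add(13, Mul(2, Pow(y, 2))))
Function('D')(x, K) = Mul(Rational(1, 2), Pow(Add(K, x), -1))
Add(Mul(29370, Pow(Function('A')(146, 83), -1)), Mul(23147, Pow(Function('D')(-88, Function('g')(-4)), -1))) = Add(Mul(29370, Pow(146, -1)), Mul(23147, Pow(Mul(Rational(1, 2), Pow(Add(Add(13, Mul(2, Pow(-4, 2))), -88), -1)), -1))) = Add(Mul(29370, Rational(1, 146)), Mul(23147, Pow(Mul(Rational(1, 2), Pow(Add(Add(13, Mul(2, 16)), -88), -1)), -1))) = Add(Rational(14685, 73), Mul(23147, Pow(Mul(Rational(1, 2), Pow(Add(Add(13, 32), -88), -1)), -1))) = Add(Rational(14685, 73), Mul(23147, Pow(Mul(Rational(1, 2), Pow(Add(45, -88), -1)), -1))) = Add(Rational(14685, 73), Mul(23147, Pow(Mul(Rational(1, 2), Pow(-43, -1)), -1))) = Add(Rational(14685, 73), Mul(23147, Pow(Mul(Rational(1, 2), Rational(-1, 43)), -1))) = Add(Rational(14685, 73), Mul(23147, Pow(Rational(-1, 86), -1))) = Add(Rational(14685, 73), Mul(23147, -86)) = Add(Rational(14685, 73), -1990642) = Rational(-145302181, 73)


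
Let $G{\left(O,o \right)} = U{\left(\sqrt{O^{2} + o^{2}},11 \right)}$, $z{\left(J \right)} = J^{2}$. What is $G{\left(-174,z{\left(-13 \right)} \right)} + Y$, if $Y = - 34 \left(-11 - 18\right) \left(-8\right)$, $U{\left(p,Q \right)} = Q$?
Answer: $-7877$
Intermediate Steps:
$G{\left(O,o \right)} = 11$
$Y = -7888$ ($Y = - 34 \left(-11 - 18\right) \left(-8\right) = \left(-34\right) \left(-29\right) \left(-8\right) = 986 \left(-8\right) = -7888$)
$G{\left(-174,z{\left(-13 \right)} \right)} + Y = 11 - 7888 = -7877$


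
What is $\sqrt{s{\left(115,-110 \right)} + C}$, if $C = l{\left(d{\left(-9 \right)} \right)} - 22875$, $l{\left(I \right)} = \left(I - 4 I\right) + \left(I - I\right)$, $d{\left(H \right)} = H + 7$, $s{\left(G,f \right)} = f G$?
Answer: $i \sqrt{35519} \approx 188.46 i$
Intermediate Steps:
$s{\left(G,f \right)} = G f$
$d{\left(H \right)} = 7 + H$
$l{\left(I \right)} = - 3 I$ ($l{\left(I \right)} = - 3 I + 0 = - 3 I$)
$C = -22869$ ($C = - 3 \left(7 - 9\right) - 22875 = \left(-3\right) \left(-2\right) - 22875 = 6 - 22875 = -22869$)
$\sqrt{s{\left(115,-110 \right)} + C} = \sqrt{115 \left(-110\right) - 22869} = \sqrt{-12650 - 22869} = \sqrt{-35519} = i \sqrt{35519}$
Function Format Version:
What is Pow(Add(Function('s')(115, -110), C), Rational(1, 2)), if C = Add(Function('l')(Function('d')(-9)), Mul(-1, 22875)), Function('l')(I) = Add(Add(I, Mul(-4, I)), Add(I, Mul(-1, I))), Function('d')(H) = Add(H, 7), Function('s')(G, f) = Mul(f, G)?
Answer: Mul(I, Pow(35519, Rational(1, 2))) ≈ Mul(188.46, I)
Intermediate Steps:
Function('s')(G, f) = Mul(G, f)
Function('d')(H) = Add(7, H)
Function('l')(I) = Mul(-3, I) (Function('l')(I) = Add(Mul(-3, I), 0) = Mul(-3, I))
C = -22869 (C = Add(Mul(-3, Add(7, -9)), Mul(-1, 22875)) = Add(Mul(-3, -2), -22875) = Add(6, -22875) = -22869)
Pow(Add(Function('s')(115, -110), C), Rational(1, 2)) = Pow(Add(Mul(115, -110), -22869), Rational(1, 2)) = Pow(Add(-12650, -22869), Rational(1, 2)) = Pow(-35519, Rational(1, 2)) = Mul(I, Pow(35519, Rational(1, 2)))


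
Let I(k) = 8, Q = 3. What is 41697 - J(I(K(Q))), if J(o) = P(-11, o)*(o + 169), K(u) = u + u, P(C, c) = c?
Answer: 40281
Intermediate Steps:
K(u) = 2*u
J(o) = o*(169 + o) (J(o) = o*(o + 169) = o*(169 + o))
41697 - J(I(K(Q))) = 41697 - 8*(169 + 8) = 41697 - 8*177 = 41697 - 1*1416 = 41697 - 1416 = 40281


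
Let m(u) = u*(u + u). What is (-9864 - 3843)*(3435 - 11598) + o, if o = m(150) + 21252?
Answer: 111956493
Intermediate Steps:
m(u) = 2*u**2 (m(u) = u*(2*u) = 2*u**2)
o = 66252 (o = 2*150**2 + 21252 = 2*22500 + 21252 = 45000 + 21252 = 66252)
(-9864 - 3843)*(3435 - 11598) + o = (-9864 - 3843)*(3435 - 11598) + 66252 = -13707*(-8163) + 66252 = 111890241 + 66252 = 111956493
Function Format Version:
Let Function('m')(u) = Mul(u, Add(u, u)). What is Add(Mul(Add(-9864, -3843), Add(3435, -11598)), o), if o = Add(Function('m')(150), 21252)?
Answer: 111956493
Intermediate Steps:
Function('m')(u) = Mul(2, Pow(u, 2)) (Function('m')(u) = Mul(u, Mul(2, u)) = Mul(2, Pow(u, 2)))
o = 66252 (o = Add(Mul(2, Pow(150, 2)), 21252) = Add(Mul(2, 22500), 21252) = Add(45000, 21252) = 66252)
Add(Mul(Add(-9864, -3843), Add(3435, -11598)), o) = Add(Mul(Add(-9864, -3843), Add(3435, -11598)), 66252) = Add(Mul(-13707, -8163), 66252) = Add(111890241, 66252) = 111956493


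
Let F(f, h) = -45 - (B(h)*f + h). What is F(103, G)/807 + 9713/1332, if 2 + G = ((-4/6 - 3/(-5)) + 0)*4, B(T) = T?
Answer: 13487413/1791540 ≈ 7.5284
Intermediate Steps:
G = -34/15 (G = -2 + ((-4/6 - 3/(-5)) + 0)*4 = -2 + ((-4*1/6 - 3*(-1/5)) + 0)*4 = -2 + ((-2/3 + 3/5) + 0)*4 = -2 + (-1/15 + 0)*4 = -2 - 1/15*4 = -2 - 4/15 = -34/15 ≈ -2.2667)
F(f, h) = -45 - h - f*h (F(f, h) = -45 - (h*f + h) = -45 - (f*h + h) = -45 - (h + f*h) = -45 + (-h - f*h) = -45 - h - f*h)
F(103, G)/807 + 9713/1332 = (-45 - 1*(-34/15) - 1*103*(-34/15))/807 + 9713/1332 = (-45 + 34/15 + 3502/15)*(1/807) + 9713*(1/1332) = (2861/15)*(1/807) + 9713/1332 = 2861/12105 + 9713/1332 = 13487413/1791540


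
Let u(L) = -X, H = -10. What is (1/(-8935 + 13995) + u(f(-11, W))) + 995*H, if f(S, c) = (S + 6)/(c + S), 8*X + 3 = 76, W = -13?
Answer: -100786343/10120 ≈ -9959.1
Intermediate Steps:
X = 73/8 (X = -3/8 + (⅛)*76 = -3/8 + 19/2 = 73/8 ≈ 9.1250)
f(S, c) = (6 + S)/(S + c)
u(L) = -73/8 (u(L) = -1*73/8 = -73/8)
(1/(-8935 + 13995) + u(f(-11, W))) + 995*H = (1/(-8935 + 13995) - 73/8) + 995*(-10) = (1/5060 - 73/8) - 9950 = -92343/10120 - 9950 = -100786343/10120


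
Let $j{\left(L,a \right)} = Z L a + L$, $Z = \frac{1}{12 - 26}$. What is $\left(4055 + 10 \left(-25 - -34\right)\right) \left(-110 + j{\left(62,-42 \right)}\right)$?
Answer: $572010$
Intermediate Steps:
$Z = - \frac{1}{14}$ ($Z = \frac{1}{-14} = - \frac{1}{14} \approx -0.071429$)
$j{\left(L,a \right)} = L - \frac{L a}{14}$ ($j{\left(L,a \right)} = - \frac{L}{14} a + L = - \frac{L a}{14} + L = L - \frac{L a}{14}$)
$\left(4055 + 10 \left(-25 - -34\right)\right) \left(-110 + j{\left(62,-42 \right)}\right) = \left(4055 + 10 \left(-25 - -34\right)\right) \left(-110 + \frac{1}{14} \cdot 62 \left(14 - -42\right)\right) = \left(4055 + 10 \left(-25 + 34\right)\right) \left(-110 + \frac{1}{14} \cdot 62 \left(14 + 42\right)\right) = \left(4055 + 10 \cdot 9\right) \left(-110 + \frac{1}{14} \cdot 62 \cdot 56\right) = \left(4055 + 90\right) \left(-110 + 248\right) = 4145 \cdot 138 = 572010$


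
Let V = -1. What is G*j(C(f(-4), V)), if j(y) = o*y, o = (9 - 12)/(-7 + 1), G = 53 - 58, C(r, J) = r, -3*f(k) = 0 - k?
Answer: 10/3 ≈ 3.3333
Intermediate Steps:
f(k) = k/3 (f(k) = -(0 - k)/3 = -(-1)*k/3 = k/3)
G = -5
o = ½ (o = -3/(-6) = -3*(-⅙) = ½ ≈ 0.50000)
j(y) = y/2
G*j(C(f(-4), V)) = -5*(⅓)*(-4)/2 = -5*(-4)/(2*3) = -5*(-⅔) = 10/3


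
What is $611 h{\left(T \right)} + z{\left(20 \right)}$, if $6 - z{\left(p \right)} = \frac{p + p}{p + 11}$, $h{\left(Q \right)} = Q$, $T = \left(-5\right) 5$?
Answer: $- \frac{473379}{31} \approx -15270.0$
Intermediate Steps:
$T = -25$
$z{\left(p \right)} = 6 - \frac{2 p}{11 + p}$ ($z{\left(p \right)} = 6 - \frac{p + p}{p + 11} = 6 - \frac{2 p}{11 + p}$)
$611 h{\left(T \right)} + z{\left(20 \right)} = 611 \left(-25\right) + \frac{2 \left(33 + 2 \cdot 20\right)}{11 + 20} = -15275 + \frac{2 \left(33 + 40\right)}{31} = -15275 + 2 \cdot \frac{1}{31} \cdot 73 = -15275 + \frac{146}{31} = - \frac{473379}{31}$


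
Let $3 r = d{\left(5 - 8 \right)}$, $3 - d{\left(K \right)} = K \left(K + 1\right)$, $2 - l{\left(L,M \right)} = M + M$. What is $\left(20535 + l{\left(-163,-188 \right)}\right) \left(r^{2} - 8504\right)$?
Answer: $-177823239$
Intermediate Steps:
$l{\left(L,M \right)} = 2 - 2 M$ ($l{\left(L,M \right)} = 2 - \left(M + M\right) = 2 - 2 M$)
$d{\left(K \right)} = 3 - K \left(1 + K\right)$ ($d{\left(K \right)} = 3 - K \left(K + 1\right) = 3 - K \left(1 + K\right)$)
$r = -1$ ($r = \frac{3 - \left(5 - 8\right) - \left(5 - 8\right)^{2}}{3} = \frac{3 - -3 - \left(-3\right)^{2}}{3} = \frac{3 + 3 - 9}{3} = \frac{1}{3} \left(-3\right) = -1$)
$\left(20535 + l{\left(-163,-188 \right)}\right) \left(r^{2} - 8504\right) = \left(20535 + \left(2 - -376\right)\right) \left(\left(-1\right)^{2} - 8504\right) = \left(20535 + \left(2 + 376\right)\right) \left(1 - 8504\right) = \left(20535 + 378\right) \left(-8503\right) = 20913 \left(-8503\right) = -177823239$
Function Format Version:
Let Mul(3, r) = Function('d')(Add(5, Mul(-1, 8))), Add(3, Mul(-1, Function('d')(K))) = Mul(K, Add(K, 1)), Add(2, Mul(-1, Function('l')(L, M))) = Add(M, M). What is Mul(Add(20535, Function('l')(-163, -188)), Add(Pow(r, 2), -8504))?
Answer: -177823239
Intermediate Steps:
Function('l')(L, M) = Add(2, Mul(-2, M)) (Function('l')(L, M) = Add(2, Mul(-1, Add(M, M))) = Add(2, Mul(-1, Mul(2, M))) = Add(2, Mul(-2, M)))
Function('d')(K) = Add(3, Mul(-1, K, Add(1, K))) (Function('d')(K) = Add(3, Mul(-1, Mul(K, Add(K, 1)))) = Add(3, Mul(-1, Mul(K, Add(1, K)))) = Add(3, Mul(-1, K, Add(1, K))))
r = -1 (r = Mul(Rational(1, 3), Add(3, Mul(-1, Add(5, Mul(-1, 8))), Mul(-1, Pow(Add(5, Mul(-1, 8)), 2)))) = Mul(Rational(1, 3), Add(3, Mul(-1, Add(5, -8)), Mul(-1, Pow(Add(5, -8), 2)))) = Mul(Rational(1, 3), Add(3, Mul(-1, -3), Mul(-1, Pow(-3, 2)))) = Mul(Rational(1, 3), Add(3, 3, Mul(-1, 9))) = Mul(Rational(1, 3), Add(3, 3, -9)) = Mul(Rational(1, 3), -3) = -1)
Mul(Add(20535, Function('l')(-163, -188)), Add(Pow(r, 2), -8504)) = Mul(Add(20535, Add(2, Mul(-2, -188))), Add(Pow(-1, 2), -8504)) = Mul(Add(20535, Add(2, 376)), Add(1, -8504)) = Mul(Add(20535, 378), -8503) = Mul(20913, -8503) = -177823239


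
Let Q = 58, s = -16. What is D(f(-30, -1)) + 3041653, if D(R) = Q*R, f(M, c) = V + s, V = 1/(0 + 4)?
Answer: 6081479/2 ≈ 3.0407e+6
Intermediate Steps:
V = 1/4 ≈ 0.25000
f(M, c) = -63/4 (f(M, c) = 1/4 - 16 = -63/4)
D(R) = 58*R
D(f(-30, -1)) + 3041653 = 58*(-63/4) + 3041653 = -1827/2 + 3041653 = 6081479/2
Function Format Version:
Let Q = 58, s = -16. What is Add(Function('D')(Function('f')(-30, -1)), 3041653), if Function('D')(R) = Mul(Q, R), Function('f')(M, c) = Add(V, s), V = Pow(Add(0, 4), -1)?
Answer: Rational(6081479, 2) ≈ 3.0407e+6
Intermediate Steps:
V = Rational(1, 4) (V = Pow(4, -1) = Rational(1, 4) ≈ 0.25000)
Function('f')(M, c) = Rational(-63, 4) (Function('f')(M, c) = Add(Rational(1, 4), -16) = Rational(-63, 4))
Function('D')(R) = Mul(58, R)
Add(Function('D')(Function('f')(-30, -1)), 3041653) = Add(Mul(58, Rational(-63, 4)), 3041653) = Add(Rational(-1827, 2), 3041653) = Rational(6081479, 2)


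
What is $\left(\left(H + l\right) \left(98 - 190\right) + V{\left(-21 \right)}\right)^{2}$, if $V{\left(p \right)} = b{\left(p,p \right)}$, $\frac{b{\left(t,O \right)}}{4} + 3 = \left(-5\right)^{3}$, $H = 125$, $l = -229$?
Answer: $82011136$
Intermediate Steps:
$b{\left(t,O \right)} = -512$ ($b{\left(t,O \right)} = -12 + 4 \left(-5\right)^{3} = -12 + 4 \left(-125\right) = -12 - 500 = -512$)
$V{\left(p \right)} = -512$
$\left(\left(H + l\right) \left(98 - 190\right) + V{\left(-21 \right)}\right)^{2} = \left(\left(125 - 229\right) \left(98 - 190\right) - 512\right)^{2} = \left(\left(-104\right) \left(-92\right) - 512\right)^{2} = \left(9568 - 512\right)^{2} = 9056^{2} = 82011136$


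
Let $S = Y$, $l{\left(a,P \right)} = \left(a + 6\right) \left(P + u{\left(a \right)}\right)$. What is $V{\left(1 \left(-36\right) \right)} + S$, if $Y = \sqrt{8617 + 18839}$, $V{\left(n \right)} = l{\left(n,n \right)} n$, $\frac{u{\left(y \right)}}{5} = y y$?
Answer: $6959520 + 8 \sqrt{429} \approx 6.9597 \cdot 10^{6}$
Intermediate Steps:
$u{\left(y \right)} = 5 y^{2}$ ($u{\left(y \right)} = 5 y y = 5 y^{2}$)
$l{\left(a,P \right)} = \left(6 + a\right) \left(P + 5 a^{2}\right)$ ($l{\left(a,P \right)} = \left(a + 6\right) \left(P + 5 a^{2}\right) = \left(6 + a\right) \left(P + 5 a^{2}\right)$)
$V{\left(n \right)} = n \left(5 n^{3} + 6 n + 31 n^{2}\right)$ ($V{\left(n \right)} = \left(5 n^{3} + 6 n + 30 n^{2} + n n\right) n = \left(5 n^{3} + 6 n + 30 n^{2} + n^{2}\right) n = \left(5 n^{3} + 6 n + 31 n^{2}\right) n = n \left(5 n^{3} + 6 n + 31 n^{2}\right)$)
$Y = 8 \sqrt{429}$ ($Y = \sqrt{27456} = 8 \sqrt{429} \approx 165.7$)
$S = 8 \sqrt{429} \approx 165.7$
$V{\left(1 \left(-36\right) \right)} + S = \left(1 \left(-36\right)\right)^{2} \left(6 + 5 \left(1 \left(-36\right)\right)^{2} + 31 \cdot 1 \left(-36\right)\right) + 8 \sqrt{429} = \left(-36\right)^{2} \left(6 + 5 \left(-36\right)^{2} + 31 \left(-36\right)\right) + 8 \sqrt{429} = 1296 \left(6 + 5 \cdot 1296 - 1116\right) + 8 \sqrt{429} = 1296 \left(6 + 6480 - 1116\right) + 8 \sqrt{429} = 1296 \cdot 5370 + 8 \sqrt{429} = 6959520 + 8 \sqrt{429}$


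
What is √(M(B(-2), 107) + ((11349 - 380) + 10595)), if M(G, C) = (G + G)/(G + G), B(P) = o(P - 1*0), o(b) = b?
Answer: √21565 ≈ 146.85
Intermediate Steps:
B(P) = P (B(P) = P - 1*0 = P + 0 = P)
M(G, C) = 1 (M(G, C) = (2*G)/((2*G)) = (2*G)*(1/(2*G)) = 1)
√(M(B(-2), 107) + ((11349 - 380) + 10595)) = √(1 + ((11349 - 380) + 10595)) = √(1 + (10969 + 10595)) = √(1 + 21564) = √21565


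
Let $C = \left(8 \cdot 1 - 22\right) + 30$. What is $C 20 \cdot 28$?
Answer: $8960$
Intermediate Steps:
$C = 16$ ($C = \left(8 - 22\right) + 30 = -14 + 30 = 16$)
$C 20 \cdot 28 = 16 \cdot 20 \cdot 28 = 320 \cdot 28 = 8960$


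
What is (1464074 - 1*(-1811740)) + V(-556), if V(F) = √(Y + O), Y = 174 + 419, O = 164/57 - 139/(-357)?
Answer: 3275814 + 2*√6858420177/6783 ≈ 3.2758e+6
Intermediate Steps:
O = 22157/6783 (O = 164*(1/57) - 139*(-1/357) = 164/57 + 139/357 = 22157/6783 ≈ 3.2665)
Y = 593
V(F) = 2*√6858420177/6783 (V(F) = √(593 + 22157/6783) = √(4044476/6783) = 2*√6858420177/6783)
(1464074 - 1*(-1811740)) + V(-556) = (1464074 - 1*(-1811740)) + 2*√6858420177/6783 = (1464074 + 1811740) + 2*√6858420177/6783 = 3275814 + 2*√6858420177/6783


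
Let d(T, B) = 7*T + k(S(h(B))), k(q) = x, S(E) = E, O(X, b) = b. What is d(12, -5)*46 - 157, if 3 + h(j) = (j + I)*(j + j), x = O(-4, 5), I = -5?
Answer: 3937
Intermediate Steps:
x = 5
h(j) = -3 + 2*j*(-5 + j) (h(j) = -3 + (j - 5)*(j + j) = -3 + (-5 + j)*(2*j) = -3 + 2*j*(-5 + j))
k(q) = 5
d(T, B) = 5 + 7*T (d(T, B) = 7*T + 5 = 5 + 7*T)
d(12, -5)*46 - 157 = (5 + 7*12)*46 - 157 = (5 + 84)*46 - 157 = 89*46 - 157 = 4094 - 157 = 3937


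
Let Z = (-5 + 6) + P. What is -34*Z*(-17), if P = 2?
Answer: 1734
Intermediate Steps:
Z = 3 (Z = (-5 + 6) + 2 = 1 + 2 = 3)
-34*Z*(-17) = -34*3*(-17) = -102*(-17) = 1734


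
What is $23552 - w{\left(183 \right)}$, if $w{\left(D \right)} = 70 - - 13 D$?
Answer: $21103$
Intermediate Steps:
$w{\left(D \right)} = 70 + 13 D$
$23552 - w{\left(183 \right)} = 23552 - \left(70 + 13 \cdot 183\right) = 23552 - \left(70 + 2379\right) = 23552 - 2449 = 21103$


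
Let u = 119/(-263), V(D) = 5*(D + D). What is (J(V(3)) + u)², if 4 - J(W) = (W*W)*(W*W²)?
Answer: 40843590884581470489/69169 ≈ 5.9049e+14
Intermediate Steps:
V(D) = 10*D (V(D) = 5*(2*D) = 10*D)
u = -119/263 (u = 119*(-1/263) = -119/263 ≈ -0.45247)
J(W) = 4 - W⁵ (J(W) = 4 - W*W*W*W² = 4 - W²*W³ = 4 - W⁵)
(J(V(3)) + u)² = ((4 - (10*3)⁵) - 119/263)² = ((4 - 1*30⁵) - 119/263)² = ((4 - 1*24300000) - 119/263)² = ((4 - 24300000) - 119/263)² = (-24299996 - 119/263)² = (-6390899067/263)² = 40843590884581470489/69169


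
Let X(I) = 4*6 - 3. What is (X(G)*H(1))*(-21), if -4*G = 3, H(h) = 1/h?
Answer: -441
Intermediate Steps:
G = -3/4 (G = -1/4*3 = -3/4 ≈ -0.75000)
X(I) = 21 (X(I) = 24 - 3 = 21)
(X(G)*H(1))*(-21) = (21/1)*(-21) = (21*1)*(-21) = 21*(-21) = -441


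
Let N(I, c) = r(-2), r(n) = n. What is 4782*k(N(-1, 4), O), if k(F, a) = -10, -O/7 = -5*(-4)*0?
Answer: -47820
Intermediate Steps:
N(I, c) = -2
O = 0 (O = -7*(-5*(-4))*0 = -140*0 = -7*0 = 0)
4782*k(N(-1, 4), O) = 4782*(-10) = -47820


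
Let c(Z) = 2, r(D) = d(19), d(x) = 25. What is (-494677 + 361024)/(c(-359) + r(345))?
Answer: -44551/9 ≈ -4950.1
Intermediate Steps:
r(D) = 25
(-494677 + 361024)/(c(-359) + r(345)) = (-494677 + 361024)/(2 + 25) = -133653/27 = -133653*1/27 = -44551/9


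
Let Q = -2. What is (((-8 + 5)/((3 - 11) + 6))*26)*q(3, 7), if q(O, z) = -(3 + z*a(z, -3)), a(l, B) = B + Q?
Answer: 1248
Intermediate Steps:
a(l, B) = -2 + B (a(l, B) = B - 2 = -2 + B)
q(O, z) = -3 + 5*z (q(O, z) = -(3 + z*(-2 - 3)) = -(3 + z*(-5)) = -(3 - 5*z) = -3 + 5*z)
(((-8 + 5)/((3 - 11) + 6))*26)*q(3, 7) = (((-8 + 5)/((3 - 11) + 6))*26)*(-3 + 5*7) = (-3/(-8 + 6)*26)*(-3 + 35) = (-3/(-2)*26)*32 = (-3*(-½)*26)*32 = ((3/2)*26)*32 = 39*32 = 1248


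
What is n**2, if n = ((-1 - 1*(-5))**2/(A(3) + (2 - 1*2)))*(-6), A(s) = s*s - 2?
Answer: 9216/49 ≈ 188.08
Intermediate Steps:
A(s) = -2 + s**2 (A(s) = s**2 - 2 = -2 + s**2)
n = -96/7 (n = ((-1 - 1*(-5))**2/((-2 + 3**2) + (2 - 1*2)))*(-6) = ((-1 + 5)**2/((-2 + 9) + (2 - 2)))*(-6) = (4**2/(7 + 0))*(-6) = (16/7)*(-6) = -96/7 ≈ -13.714)
n**2 = (-96/7)**2 = 9216/49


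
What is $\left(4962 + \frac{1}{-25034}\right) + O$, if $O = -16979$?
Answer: $- \frac{300833579}{25034} \approx -12017.0$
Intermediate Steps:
$\left(4962 + \frac{1}{-25034}\right) + O = \left(4962 + \frac{1}{-25034}\right) - 16979 = \left(4962 - \frac{1}{25034}\right) - 16979 = \frac{124218707}{25034} - 16979 = - \frac{300833579}{25034}$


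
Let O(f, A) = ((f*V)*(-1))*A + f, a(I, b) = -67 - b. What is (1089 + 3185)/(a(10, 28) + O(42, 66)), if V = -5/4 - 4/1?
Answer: 2137/7250 ≈ 0.29476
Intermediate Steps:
V = -21/4 (V = -5*1/4 - 4*1 = -5/4 - 4 = -21/4 ≈ -5.2500)
O(f, A) = f + 21*A*f/4 (O(f, A) = ((f*(-21/4))*(-1))*A + f = (-21*f/4*(-1))*A + f = (21*f/4)*A + f = 21*A*f/4 + f = f + 21*A*f/4)
(1089 + 3185)/(a(10, 28) + O(42, 66)) = (1089 + 3185)/((-67 - 1*28) + (1/4)*42*(4 + 21*66)) = 4274/((-67 - 28) + (1/4)*42*(4 + 1386)) = 4274/(-95 + (1/4)*42*1390) = 4274/(-95 + 14595) = 4274/14500 = 4274*(1/14500) = 2137/7250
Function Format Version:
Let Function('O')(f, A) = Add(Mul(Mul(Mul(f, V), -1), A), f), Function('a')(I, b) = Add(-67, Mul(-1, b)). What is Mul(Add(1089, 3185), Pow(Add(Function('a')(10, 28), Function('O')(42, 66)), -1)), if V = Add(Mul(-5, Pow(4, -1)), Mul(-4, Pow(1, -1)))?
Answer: Rational(2137, 7250) ≈ 0.29476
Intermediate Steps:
V = Rational(-21, 4) (V = Add(Mul(-5, Rational(1, 4)), Mul(-4, 1)) = Add(Rational(-5, 4), -4) = Rational(-21, 4) ≈ -5.2500)
Function('O')(f, A) = Add(f, Mul(Rational(21, 4), A, f)) (Function('O')(f, A) = Add(Mul(Mul(Mul(f, Rational(-21, 4)), -1), A), f) = Add(Mul(Mul(Mul(Rational(-21, 4), f), -1), A), f) = Add(Mul(Mul(Rational(21, 4), f), A), f) = Add(Mul(Rational(21, 4), A, f), f) = Add(f, Mul(Rational(21, 4), A, f)))
Mul(Add(1089, 3185), Pow(Add(Function('a')(10, 28), Function('O')(42, 66)), -1)) = Mul(Add(1089, 3185), Pow(Add(Add(-67, Mul(-1, 28)), Mul(Rational(1, 4), 42, Add(4, Mul(21, 66)))), -1)) = Mul(4274, Pow(Add(Add(-67, -28), Mul(Rational(1, 4), 42, Add(4, 1386))), -1)) = Mul(4274, Pow(Add(-95, Mul(Rational(1, 4), 42, 1390)), -1)) = Mul(4274, Pow(Add(-95, 14595), -1)) = Mul(4274, Pow(14500, -1)) = Mul(4274, Rational(1, 14500)) = Rational(2137, 7250)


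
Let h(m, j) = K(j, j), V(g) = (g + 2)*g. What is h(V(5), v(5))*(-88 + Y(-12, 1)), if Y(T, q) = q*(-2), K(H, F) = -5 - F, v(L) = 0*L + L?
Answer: 900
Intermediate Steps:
V(g) = g*(2 + g) (V(g) = (2 + g)*g = g*(2 + g))
v(L) = L (v(L) = 0 + L = L)
h(m, j) = -5 - j
Y(T, q) = -2*q
h(V(5), v(5))*(-88 + Y(-12, 1)) = (-5 - 1*5)*(-88 - 2*1) = (-5 - 5)*(-88 - 2) = -10*(-90) = 900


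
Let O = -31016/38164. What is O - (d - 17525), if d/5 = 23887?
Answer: -972331064/9541 ≈ -1.0191e+5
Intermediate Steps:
d = 119435 (d = 5*23887 = 119435)
O = -7754/9541 (O = -31016*1/38164 = -7754/9541 ≈ -0.81270)
O - (d - 17525) = -7754/9541 - (119435 - 17525) = -7754/9541 - 1*101910 = -7754/9541 - 101910 = -972331064/9541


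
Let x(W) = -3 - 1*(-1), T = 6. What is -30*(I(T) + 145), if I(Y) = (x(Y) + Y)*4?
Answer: -4830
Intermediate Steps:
x(W) = -2 (x(W) = -3 + 1 = -2)
I(Y) = -8 + 4*Y (I(Y) = (-2 + Y)*4 = -8 + 4*Y)
-30*(I(T) + 145) = -30*((-8 + 4*6) + 145) = -30*((-8 + 24) + 145) = -30*(16 + 145) = -30*161 = -4830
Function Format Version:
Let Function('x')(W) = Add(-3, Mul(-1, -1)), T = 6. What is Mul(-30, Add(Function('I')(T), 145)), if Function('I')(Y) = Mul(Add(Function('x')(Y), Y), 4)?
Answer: -4830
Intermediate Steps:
Function('x')(W) = -2 (Function('x')(W) = Add(-3, 1) = -2)
Function('I')(Y) = Add(-8, Mul(4, Y)) (Function('I')(Y) = Mul(Add(-2, Y), 4) = Add(-8, Mul(4, Y)))
Mul(-30, Add(Function('I')(T), 145)) = Mul(-30, Add(Add(-8, Mul(4, 6)), 145)) = Mul(-30, Add(Add(-8, 24), 145)) = Mul(-30, Add(16, 145)) = Mul(-30, 161) = -4830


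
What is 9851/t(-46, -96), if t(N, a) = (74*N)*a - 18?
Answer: 9851/326766 ≈ 0.030147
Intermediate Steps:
t(N, a) = -18 + 74*N*a (t(N, a) = 74*N*a - 18 = -18 + 74*N*a)
9851/t(-46, -96) = 9851/(-18 + 74*(-46)*(-96)) = 9851/(-18 + 326784) = 9851/326766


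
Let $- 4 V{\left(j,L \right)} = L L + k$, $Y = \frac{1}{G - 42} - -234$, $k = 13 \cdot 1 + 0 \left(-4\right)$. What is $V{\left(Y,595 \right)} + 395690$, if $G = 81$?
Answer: $\frac{614361}{2} \approx 3.0718 \cdot 10^{5}$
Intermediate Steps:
$k = 13$ ($k = 13 + 0 = 13$)
$Y = \frac{9127}{39}$ ($Y = \frac{1}{81 - 42} - -234 = \frac{1}{39} + 234 = \frac{9127}{39} \approx 234.03$)
$V{\left(j,L \right)} = - \frac{13}{4} - \frac{L^{2}}{4}$ ($V{\left(j,L \right)} = - \frac{L L + 13}{4} = - \frac{L^{2} + 13}{4} = - \frac{13 + L^{2}}{4} = - \frac{13}{4} - \frac{L^{2}}{4}$)
$V{\left(Y,595 \right)} + 395690 = \left(- \frac{13}{4} - \frac{595^{2}}{4}\right) + 395690 = \left(- \frac{13}{4} - \frac{354025}{4}\right) + 395690 = - \frac{177019}{2} + 395690 = \frac{614361}{2}$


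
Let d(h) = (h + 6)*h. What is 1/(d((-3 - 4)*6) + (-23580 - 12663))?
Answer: -1/34731 ≈ -2.8793e-5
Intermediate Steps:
d(h) = h*(6 + h) (d(h) = (6 + h)*h = h*(6 + h))
1/(d((-3 - 4)*6) + (-23580 - 12663)) = 1/(((-3 - 4)*6)*(6 + (-3 - 4)*6) + (-23580 - 12663)) = 1/((-7*6)*(6 - 7*6) - 36243) = 1/(-42*(6 - 42) - 36243) = 1/(-42*(-36) - 36243) = 1/(1512 - 36243) = 1/(-34731) = -1/34731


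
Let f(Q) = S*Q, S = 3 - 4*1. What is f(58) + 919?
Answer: 861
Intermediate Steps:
S = -1 (S = 3 - 4 = -1)
f(Q) = -Q
f(58) + 919 = -1*58 + 919 = -58 + 919 = 861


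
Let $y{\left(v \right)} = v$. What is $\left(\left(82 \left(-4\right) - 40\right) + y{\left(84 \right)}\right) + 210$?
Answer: $-74$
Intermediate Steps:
$\left(\left(82 \left(-4\right) - 40\right) + y{\left(84 \right)}\right) + 210 = \left(\left(82 \left(-4\right) - 40\right) + 84\right) + 210 = \left(\left(-328 - 40\right) + 84\right) + 210 = \left(-368 + 84\right) + 210 = -284 + 210 = -74$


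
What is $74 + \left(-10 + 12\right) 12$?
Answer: $98$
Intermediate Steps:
$74 + \left(-10 + 12\right) 12 = 74 + 2 \cdot 12 = 74 + 24 = 98$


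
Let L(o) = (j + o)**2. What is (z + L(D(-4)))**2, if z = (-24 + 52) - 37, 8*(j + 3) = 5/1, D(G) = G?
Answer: 4100625/4096 ≈ 1001.1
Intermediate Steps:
j = -19/8 (j = -3 + (5/1)/8 = -3 + (5*1)/8 = -3 + (1/8)*5 = -3 + 5/8 = -19/8 ≈ -2.3750)
z = -9 (z = 28 - 37 = -9)
L(o) = (-19/8 + o)**2
(z + L(D(-4)))**2 = (-9 + (-19 + 8*(-4))**2/64)**2 = (-9 + (-19 - 32)**2/64)**2 = (-9 + (1/64)*(-51)**2)**2 = (-9 + (1/64)*2601)**2 = (-9 + 2601/64)**2 = (2025/64)**2 = 4100625/4096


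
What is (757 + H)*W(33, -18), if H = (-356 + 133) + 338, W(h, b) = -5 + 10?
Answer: 4360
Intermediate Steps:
W(h, b) = 5
H = 115 (H = -223 + 338 = 115)
(757 + H)*W(33, -18) = (757 + 115)*5 = 872*5 = 4360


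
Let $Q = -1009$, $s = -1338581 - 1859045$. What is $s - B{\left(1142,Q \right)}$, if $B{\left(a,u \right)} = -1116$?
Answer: $-3196510$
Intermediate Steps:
$s = -3197626$ ($s = -1338581 - 1859045 = -3197626$)
$s - B{\left(1142,Q \right)} = -3197626 - -1116 = -3197626 + 1116 = -3196510$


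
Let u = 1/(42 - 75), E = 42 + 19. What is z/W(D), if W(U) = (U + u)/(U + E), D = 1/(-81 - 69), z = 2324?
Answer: -233885036/61 ≈ -3.8342e+6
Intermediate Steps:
E = 61
D = -1/150 (D = 1/(-150) = -1/150 ≈ -0.0066667)
u = -1/33 (u = 1/(-33) = -1/33 ≈ -0.030303)
W(U) = (-1/33 + U)/(61 + U) (W(U) = (U - 1/33)/(U + 61) = (-1/33 + U)/(61 + U))
z/W(D) = 2324/(((-1/33 - 1/150)/(61 - 1/150))) = 2324/((-61/1650/(9149/150))) = 2324/(((150/9149)*(-61/1650))) = 2324/(-61/100639) = 2324*(-100639/61) = -233885036/61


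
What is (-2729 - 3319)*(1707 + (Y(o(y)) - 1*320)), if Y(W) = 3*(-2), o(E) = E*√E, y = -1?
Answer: -8352288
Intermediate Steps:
o(E) = E^(3/2)
Y(W) = -6
(-2729 - 3319)*(1707 + (Y(o(y)) - 1*320)) = (-2729 - 3319)*(1707 + (-6 - 1*320)) = -6048*(1707 + (-6 - 320)) = -6048*(1707 - 326) = -6048*1381 = -8352288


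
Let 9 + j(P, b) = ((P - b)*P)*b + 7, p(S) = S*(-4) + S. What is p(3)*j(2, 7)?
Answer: 648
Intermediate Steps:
p(S) = -3*S (p(S) = -4*S + S = -3*S)
j(P, b) = -2 + P*b*(P - b) (j(P, b) = -9 + (((P - b)*P)*b + 7) = -9 + ((P*(P - b))*b + 7) = -9 + (P*b*(P - b) + 7) = -9 + (7 + P*b*(P - b)) = -2 + P*b*(P - b))
p(3)*j(2, 7) = (-3*3)*(-2 + 7*2² - 1*2*7²) = -9*(-2 + 7*4 - 1*2*49) = -9*(-2 + 28 - 98) = -9*(-72) = 648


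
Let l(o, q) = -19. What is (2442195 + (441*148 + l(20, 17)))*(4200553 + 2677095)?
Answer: 17245317211712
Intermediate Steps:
(2442195 + (441*148 + l(20, 17)))*(4200553 + 2677095) = (2442195 + (441*148 - 19))*(4200553 + 2677095) = (2442195 + (65268 - 19))*6877648 = (2442195 + 65249)*6877648 = 2507444*6877648 = 17245317211712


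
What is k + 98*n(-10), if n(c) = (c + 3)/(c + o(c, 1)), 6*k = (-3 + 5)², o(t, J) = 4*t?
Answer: 1079/75 ≈ 14.387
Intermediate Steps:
k = ⅔ (k = (-3 + 5)²/6 = (⅙)*2² = (⅙)*4 = ⅔ ≈ 0.66667)
n(c) = (3 + c)/(5*c) (n(c) = (c + 3)/(c + 4*c) = (3 + c)/((5*c)) = (3 + c)*(1/(5*c)) = (3 + c)/(5*c))
k + 98*n(-10) = ⅔ + 98*((⅕)*(3 - 10)/(-10)) = ⅔ + 98*((⅕)*(-⅒)*(-7)) = ⅔ + 98*(7/50) = ⅔ + 343/25 = 1079/75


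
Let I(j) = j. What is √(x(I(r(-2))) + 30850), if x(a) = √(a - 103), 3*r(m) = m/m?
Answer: √(277650 + 6*I*√231)/3 ≈ 175.64 + 0.028844*I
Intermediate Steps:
r(m) = ⅓ (r(m) = (m/m)/3 = (⅓)*1 = ⅓)
x(a) = √(-103 + a)
√(x(I(r(-2))) + 30850) = √(√(-103 + ⅓) + 30850) = √(√(-308/3) + 30850) = √(2*I*√231/3 + 30850) = √(30850 + 2*I*√231/3)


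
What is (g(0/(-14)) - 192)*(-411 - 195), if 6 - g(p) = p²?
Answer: 112716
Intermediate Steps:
g(p) = 6 - p²
(g(0/(-14)) - 192)*(-411 - 195) = ((6 - (0/(-14))²) - 192)*(-411 - 195) = ((6 - (0*(-1/14))²) - 192)*(-606) = ((6 - 1*0²) - 192)*(-606) = ((6 - 1*0) - 192)*(-606) = ((6 + 0) - 192)*(-606) = (6 - 192)*(-606) = -186*(-606) = 112716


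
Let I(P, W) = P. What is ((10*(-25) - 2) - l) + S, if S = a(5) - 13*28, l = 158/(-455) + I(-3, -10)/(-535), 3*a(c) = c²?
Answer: -88702856/146055 ≈ -607.33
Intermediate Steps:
a(c) = c²/3
l = -16633/48685 (l = 158/(-455) - 3/(-535) = 158*(-1/455) - 3*(-1/535) = -158/455 + 3/535 = -16633/48685 ≈ -0.34165)
S = -1067/3 (S = (⅓)*5² - 13*28 = (⅓)*25 - 364 = 25/3 - 364 = -1067/3 ≈ -355.67)
((10*(-25) - 2) - l) + S = ((10*(-25) - 2) - 1*(-16633/48685)) - 1067/3 = ((-250 - 2) + 16633/48685) - 1067/3 = (-252 + 16633/48685) - 1067/3 = -12251987/48685 - 1067/3 = -88702856/146055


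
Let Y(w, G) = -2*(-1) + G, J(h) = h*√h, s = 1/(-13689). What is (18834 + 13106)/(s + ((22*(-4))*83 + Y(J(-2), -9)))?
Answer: -21861333/5004014 ≈ -4.3688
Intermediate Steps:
s = -1/13689 ≈ -7.3051e-5
J(h) = h^(3/2)
Y(w, G) = 2 + G
(18834 + 13106)/(s + ((22*(-4))*83 + Y(J(-2), -9))) = (18834 + 13106)/(-1/13689 + ((22*(-4))*83 + (2 - 9))) = 31940/(-1/13689 + (-88*83 - 7)) = 31940/(-1/13689 + (-7304 - 7)) = 31940/(-1/13689 - 7311) = 31940/(-100080280/13689) = 31940*(-13689/100080280) = -21861333/5004014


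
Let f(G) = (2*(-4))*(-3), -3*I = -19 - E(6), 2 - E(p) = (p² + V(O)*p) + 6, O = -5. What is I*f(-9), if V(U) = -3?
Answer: -24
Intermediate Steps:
E(p) = -4 - p² + 3*p (E(p) = 2 - ((p² - 3*p) + 6) = 2 - (6 + p² - 3*p) = 2 + (-6 - p² + 3*p) = -4 - p² + 3*p)
I = -1 (I = -(-19 - (-4 - 1*6² + 3*6))/3 = -(-19 - (-4 - 1*36 + 18))/3 = -(-19 - (-4 - 36 + 18))/3 = -(-19 - 1*(-22))/3 = -(-19 + 22)/3 = -⅓*3 = -1)
f(G) = 24 (f(G) = -8*(-3) = 24)
I*f(-9) = -1*24 = -24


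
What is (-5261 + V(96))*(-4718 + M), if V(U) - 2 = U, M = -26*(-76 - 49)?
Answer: 7579284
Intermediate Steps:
M = 3250 (M = -26*(-125) = 3250)
V(U) = 2 + U
(-5261 + V(96))*(-4718 + M) = (-5261 + (2 + 96))*(-4718 + 3250) = (-5261 + 98)*(-1468) = -5163*(-1468) = 7579284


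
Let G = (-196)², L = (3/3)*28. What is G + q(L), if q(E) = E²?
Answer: 39200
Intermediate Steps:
L = 28 (L = (3*(⅓))*28 = 1*28 = 28)
G = 38416
G + q(L) = 38416 + 28² = 38416 + 784 = 39200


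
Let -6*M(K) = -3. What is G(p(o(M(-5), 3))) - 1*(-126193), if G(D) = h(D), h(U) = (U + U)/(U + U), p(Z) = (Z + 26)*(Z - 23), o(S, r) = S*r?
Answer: 126194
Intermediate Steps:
M(K) = ½ (M(K) = -⅙*(-3) = ½)
p(Z) = (-23 + Z)*(26 + Z) (p(Z) = (26 + Z)*(-23 + Z) = (-23 + Z)*(26 + Z))
h(U) = 1 (h(U) = (2*U)/((2*U)) = (2*U)*(1/(2*U)) = 1)
G(D) = 1
G(p(o(M(-5), 3))) - 1*(-126193) = 1 - 1*(-126193) = 1 + 126193 = 126194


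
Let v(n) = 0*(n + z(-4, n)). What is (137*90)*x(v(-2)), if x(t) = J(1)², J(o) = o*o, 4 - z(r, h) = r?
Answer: 12330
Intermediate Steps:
z(r, h) = 4 - r
J(o) = o²
v(n) = 0 (v(n) = 0*(n + (4 - 1*(-4))) = 0*(n + (4 + 4)) = 0*(n + 8) = 0*(8 + n) = 0)
x(t) = 1 (x(t) = (1²)² = 1² = 1)
(137*90)*x(v(-2)) = (137*90)*1 = 12330*1 = 12330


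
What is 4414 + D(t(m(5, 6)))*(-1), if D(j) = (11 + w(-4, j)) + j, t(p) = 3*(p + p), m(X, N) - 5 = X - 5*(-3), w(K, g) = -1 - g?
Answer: 4404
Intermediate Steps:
m(X, N) = 20 + X (m(X, N) = 5 + (X - 5*(-3)) = 5 + (X + 15) = 5 + (15 + X) = 20 + X)
t(p) = 6*p (t(p) = 3*(2*p) = 6*p)
D(j) = 10 (D(j) = (11 + (-1 - j)) + j = (10 - j) + j = 10)
4414 + D(t(m(5, 6)))*(-1) = 4414 + 10*(-1) = 4414 - 10 = 4404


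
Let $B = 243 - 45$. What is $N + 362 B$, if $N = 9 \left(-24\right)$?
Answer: $71460$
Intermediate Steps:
$B = 198$ ($B = 243 - 45 = 198$)
$N = -216$
$N + 362 B = -216 + 362 \cdot 198 = -216 + 71676 = 71460$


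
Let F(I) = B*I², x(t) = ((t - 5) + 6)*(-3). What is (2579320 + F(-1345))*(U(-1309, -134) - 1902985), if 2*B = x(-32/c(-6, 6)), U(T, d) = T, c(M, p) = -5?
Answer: 33326777932105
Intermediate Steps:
x(t) = -3 - 3*t (x(t) = ((-5 + t) + 6)*(-3) = (1 + t)*(-3) = -3 - 3*t)
B = -111/10 (B = (-3 - (-96)/(-5))/2 = (-3 - (-96)*(-1)/5)/2 = (-3 - 3*32/5)/2 = (-3 - 96/5)/2 = (½)*(-111/5) = -111/10 ≈ -11.100)
F(I) = -111*I²/10
(2579320 + F(-1345))*(U(-1309, -134) - 1902985) = (2579320 - 111/10*(-1345)²)*(-1309 - 1902985) = (2579320 - 111/10*1809025)*(-1904294) = (2579320 - 40160355/2)*(-1904294) = -35001715/2*(-1904294) = 33326777932105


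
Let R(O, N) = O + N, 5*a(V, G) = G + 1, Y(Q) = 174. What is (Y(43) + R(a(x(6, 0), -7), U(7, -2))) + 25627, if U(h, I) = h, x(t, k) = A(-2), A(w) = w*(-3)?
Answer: 129034/5 ≈ 25807.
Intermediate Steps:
A(w) = -3*w
x(t, k) = 6 (x(t, k) = -3*(-2) = 6)
a(V, G) = ⅕ + G/5 (a(V, G) = (G + 1)/5 = (1 + G)/5 = ⅕ + G/5)
R(O, N) = N + O
(Y(43) + R(a(x(6, 0), -7), U(7, -2))) + 25627 = (174 + (7 + (⅕ + (⅕)*(-7)))) + 25627 = (174 + (7 + (⅕ - 7/5))) + 25627 = (174 + (7 - 6/5)) + 25627 = (174 + 29/5) + 25627 = 899/5 + 25627 = 129034/5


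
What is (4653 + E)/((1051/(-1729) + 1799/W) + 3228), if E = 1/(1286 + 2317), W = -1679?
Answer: 6083493424645/4218203174043 ≈ 1.4422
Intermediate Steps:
E = 1/3603 ≈ 0.00027755
(4653 + E)/((1051/(-1729) + 1799/W) + 3228) = (4653 + 1/3603)/((1051/(-1729) + 1799/(-1679)) + 3228) = 16764760/(3603*((1051*(-1/1729) + 1799*(-1/1679)) + 3228)) = 16764760/(3603*((-1051/1729 - 1799/1679) + 3228)) = 16764760/(3603*(-4875100/2902991 + 3228)) = 16764760/(3603*(9365979848/2902991)) = (16764760/3603)*(2902991/9365979848) = 6083493424645/4218203174043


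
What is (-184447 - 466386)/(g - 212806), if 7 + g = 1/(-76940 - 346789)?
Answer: 275776816257/90175039678 ≈ 3.0582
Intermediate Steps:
g = -2966104/423729 (g = -7 + 1/(-76940 - 346789) = -7 + 1/(-423729) = -7 - 1/423729 = -2966104/423729 ≈ -7.0000)
(-184447 - 466386)/(g - 212806) = (-184447 - 466386)/(-2966104/423729 - 212806) = -650833/(-90175039678/423729) = -650833*(-423729/90175039678) = 275776816257/90175039678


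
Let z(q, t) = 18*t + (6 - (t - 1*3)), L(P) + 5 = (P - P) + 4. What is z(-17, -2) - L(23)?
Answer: -24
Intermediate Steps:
L(P) = -1 (L(P) = -5 + ((P - P) + 4) = -5 + (0 + 4) = -5 + 4 = -1)
z(q, t) = 9 + 17*t (z(q, t) = 18*t + (6 - (t - 3)) = 18*t + (6 - (-3 + t)) = 18*t + (6 + (3 - t)) = 18*t + (9 - t) = 9 + 17*t)
z(-17, -2) - L(23) = (9 + 17*(-2)) - 1*(-1) = (9 - 34) + 1 = -25 + 1 = -24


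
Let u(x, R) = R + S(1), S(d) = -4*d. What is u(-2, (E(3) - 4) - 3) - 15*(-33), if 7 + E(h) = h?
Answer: 480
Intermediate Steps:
E(h) = -7 + h
u(x, R) = -4 + R (u(x, R) = R - 4*1 = R - 4 = -4 + R)
u(-2, (E(3) - 4) - 3) - 15*(-33) = (-4 + (((-7 + 3) - 4) - 3)) - 15*(-33) = (-4 + ((-4 - 4) - 3)) + 495 = (-4 + (-8 - 3)) + 495 = (-4 - 11) + 495 = -15 + 495 = 480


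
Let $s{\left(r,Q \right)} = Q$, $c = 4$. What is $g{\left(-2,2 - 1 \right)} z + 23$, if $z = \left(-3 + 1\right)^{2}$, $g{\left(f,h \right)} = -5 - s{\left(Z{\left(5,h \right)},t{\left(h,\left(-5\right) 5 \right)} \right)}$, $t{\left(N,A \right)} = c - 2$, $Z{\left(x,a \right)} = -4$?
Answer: $-5$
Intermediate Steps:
$t{\left(N,A \right)} = 2$ ($t{\left(N,A \right)} = 4 - 2 = 2$)
$g{\left(f,h \right)} = -7$ ($g{\left(f,h \right)} = -5 - 2 = -7$)
$z = 4$ ($z = \left(-2\right)^{2} = 4$)
$g{\left(-2,2 - 1 \right)} z + 23 = \left(-7\right) 4 + 23 = -28 + 23 = -5$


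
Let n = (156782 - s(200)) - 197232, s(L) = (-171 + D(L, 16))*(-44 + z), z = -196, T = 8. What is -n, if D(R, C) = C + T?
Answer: 75730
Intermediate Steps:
D(R, C) = 8 + C (D(R, C) = C + 8 = 8 + C)
s(L) = 35280 (s(L) = (-171 + (8 + 16))*(-44 - 196) = (-171 + 24)*(-240) = -147*(-240) = 35280)
n = -75730 (n = (156782 - 1*35280) - 197232 = (156782 - 35280) - 197232 = 121502 - 197232 = -75730)
-n = -1*(-75730) = 75730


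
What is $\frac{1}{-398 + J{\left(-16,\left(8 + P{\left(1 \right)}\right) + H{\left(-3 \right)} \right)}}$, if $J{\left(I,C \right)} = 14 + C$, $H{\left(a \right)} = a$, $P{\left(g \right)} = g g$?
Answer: $- \frac{1}{378} \approx -0.0026455$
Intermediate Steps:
$P{\left(g \right)} = g^{2}$
$\frac{1}{-398 + J{\left(-16,\left(8 + P{\left(1 \right)}\right) + H{\left(-3 \right)} \right)}} = \frac{1}{-398 + \left(14 + \left(\left(8 + 1^{2}\right) - 3\right)\right)} = \frac{1}{-398 + \left(14 + \left(\left(8 + 1\right) - 3\right)\right)} = \frac{1}{-398 + \left(14 + \left(9 - 3\right)\right)} = \frac{1}{-398 + \left(14 + 6\right)} = \frac{1}{-398 + 20} = \frac{1}{-378} = - \frac{1}{378}$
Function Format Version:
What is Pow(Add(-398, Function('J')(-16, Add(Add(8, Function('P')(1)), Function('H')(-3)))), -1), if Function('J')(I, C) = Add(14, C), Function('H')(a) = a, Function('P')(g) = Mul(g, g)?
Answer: Rational(-1, 378) ≈ -0.0026455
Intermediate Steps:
Function('P')(g) = Pow(g, 2)
Pow(Add(-398, Function('J')(-16, Add(Add(8, Function('P')(1)), Function('H')(-3)))), -1) = Pow(Add(-398, Add(14, Add(Add(8, Pow(1, 2)), -3))), -1) = Pow(Add(-398, Add(14, Add(Add(8, 1), -3))), -1) = Pow(Add(-398, Add(14, Add(9, -3))), -1) = Pow(Add(-398, Add(14, 6)), -1) = Pow(Add(-398, 20), -1) = Pow(-378, -1) = Rational(-1, 378)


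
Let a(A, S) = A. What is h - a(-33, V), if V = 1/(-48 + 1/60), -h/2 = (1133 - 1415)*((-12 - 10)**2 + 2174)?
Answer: 1499145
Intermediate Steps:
h = 1499112 (h = -2*(1133 - 1415)*((-12 - 10)**2 + 2174) = -(-564)*((-22)**2 + 2174) = -(-564)*(484 + 2174) = -(-564)*2658 = -2*(-749556) = 1499112)
V = -60/2879 (V = 1/(-48 + 1/60) = 1/(-2879/60) = -60/2879 ≈ -0.020841)
h - a(-33, V) = 1499112 - 1*(-33) = 1499112 + 33 = 1499145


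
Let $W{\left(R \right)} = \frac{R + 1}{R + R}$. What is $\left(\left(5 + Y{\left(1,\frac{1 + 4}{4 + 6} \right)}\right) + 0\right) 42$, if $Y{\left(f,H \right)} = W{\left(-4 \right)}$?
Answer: $\frac{903}{4} \approx 225.75$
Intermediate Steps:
$W{\left(R \right)} = \frac{1 + R}{2 R}$
$Y{\left(f,H \right)} = \frac{3}{8}$ ($Y{\left(f,H \right)} = \frac{1 - 4}{2 \left(-4\right)} = \frac{1}{2} \left(- \frac{1}{4}\right) \left(-3\right) = \frac{3}{8}$)
$\left(\left(5 + Y{\left(1,\frac{1 + 4}{4 + 6} \right)}\right) + 0\right) 42 = \left(\left(5 + \frac{3}{8}\right) + 0\right) 42 = \left(\frac{43}{8} + 0\right) 42 = \frac{43}{8} \cdot 42 = \frac{903}{4}$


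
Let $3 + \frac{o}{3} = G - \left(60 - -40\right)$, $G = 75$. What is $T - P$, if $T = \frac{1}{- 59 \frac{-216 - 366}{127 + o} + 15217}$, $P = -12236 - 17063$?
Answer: $\frac{20177313074}{688669} \approx 29299.0$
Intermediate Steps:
$o = -84$ ($o = -9 + 3 \left(75 - \left(60 - -40\right)\right) = -9 + 3 \left(75 - \left(60 + 40\right)\right) = -9 + 3 \left(75 - 100\right) = -9 + 3 \left(-25\right) = -9 - 75 = -84$)
$P = -29299$
$T = \frac{43}{688669}$ ($T = \frac{1}{- 59 \frac{-216 - 366}{127 - 84} + 15217} = \frac{1}{- 59 \left(- \frac{582}{43}\right) + 15217} = \frac{1}{- 59 \left(\left(-582\right) \frac{1}{43}\right) + 15217} = \frac{1}{\left(-59\right) \left(- \frac{582}{43}\right) + 15217} = \frac{1}{\frac{34338}{43} + 15217} = \frac{1}{\frac{688669}{43}} = \frac{43}{688669} \approx 6.2439 \cdot 10^{-5}$)
$T - P = \frac{43}{688669} - -29299 = \frac{43}{688669} + 29299 = \frac{20177313074}{688669}$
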